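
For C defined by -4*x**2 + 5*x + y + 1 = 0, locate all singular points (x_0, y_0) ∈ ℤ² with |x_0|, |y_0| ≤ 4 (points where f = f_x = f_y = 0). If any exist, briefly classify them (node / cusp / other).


No singular points in the scanned grid; C is smooth there.

Compute partial derivatives:
  f_x = 5 - 8*x.
  f_y = 1.
f_y = 1 is a nonzero constant, so f_y never vanishes: no point (x, y) can satisfy f = f_x = f_y = 0. In particular no (x, y) ∈ {−4, ..., 4}² is singular; the curve is smooth.


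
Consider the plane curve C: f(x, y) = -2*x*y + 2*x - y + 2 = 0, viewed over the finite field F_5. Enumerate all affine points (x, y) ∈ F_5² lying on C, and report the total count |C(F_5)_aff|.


Affine F_5-points: {(0, 2), (1, 3), (3, 4), (4, 0)}; count = 4.

For each of the 25 pairs (x, y) ∈ F_5², evaluate f(x, y) mod 5. Record the zeros.
  x = 0: [0↦2, 1↦1, 2↦0, 3↦4, 4↦3]  zeros at y ∈ {2}
  x = 1: [0↦4, 1↦1, 2↦3, 3↦0, 4↦2]  zeros at y ∈ {3}
  x = 2: [0↦1, 1↦1, 2↦1, 3↦1, 4↦1]  zeros at y ∈ ∅
  x = 3: [0↦3, 1↦1, 2↦4, 3↦2, 4↦0]  zeros at y ∈ {4}
  x = 4: [0↦0, 1↦1, 2↦2, 3↦3, 4↦4]  zeros at y ∈ {0}
Collecting zeros: affine points = {(0, 2), (1, 3), (3, 4), (4, 0)}.
Total count |C(F_5)_aff| = 4.


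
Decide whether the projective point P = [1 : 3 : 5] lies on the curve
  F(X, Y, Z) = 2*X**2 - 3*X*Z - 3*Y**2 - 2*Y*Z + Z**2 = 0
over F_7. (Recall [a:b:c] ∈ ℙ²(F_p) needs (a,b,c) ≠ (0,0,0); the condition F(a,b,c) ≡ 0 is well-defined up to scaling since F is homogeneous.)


F(1,3,5) ≡ 4 (mod 7); P is NOT on the curve.

Evaluate F(1, 3, 5) term-by-term (mod 7).
  2*X**2 ↦ 2·1·1·1 = 2
  -3*X*Z ↦ -3·1·1·5 = -15
  -3*Y**2 ↦ -3·1·9·1 = -27
  -2*Y*Z ↦ -2·1·3·5 = -30
  Z**2 ↦ 1·1·1·25 = 25
Sum: F(1, 3, 5) = (2) + (-15) + (-27) + (-30) + (25) = -45.
Reducing mod 7: -45 ≡ 4 (mod 7).
Since F(a, b, c) ≡ 4 ≠ 0 (mod 7), P does NOT lie on the curve.


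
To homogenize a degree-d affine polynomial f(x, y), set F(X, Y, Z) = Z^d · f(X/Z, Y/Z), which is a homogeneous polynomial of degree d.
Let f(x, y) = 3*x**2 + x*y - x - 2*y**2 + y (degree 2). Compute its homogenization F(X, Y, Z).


F(X, Y, Z) = 3*X**2 + X*Y - X*Z - 2*Y**2 + Y*Z

deg(f) = 2.
Substitute x = X/Z, y = Y/Z into f, then multiply by Z^2.
  monomial 3·x^2·y^0 ↦ 3·X^2·Y^0·Z^0.
  monomial 1·x^1·y^1 ↦ 1·X^1·Y^1·Z^0.
  monomial -1·x^1·y^0 ↦ -1·X^1·Y^0·Z^1.
  monomial -2·x^0·y^2 ↦ -2·X^0·Y^2·Z^0.
  monomial 1·x^0·y^1 ↦ 1·X^0·Y^1·Z^1.
Collecting: F(X, Y, Z) = 3*X**2 + X*Y - X*Z - 2*Y**2 + Y*Z.


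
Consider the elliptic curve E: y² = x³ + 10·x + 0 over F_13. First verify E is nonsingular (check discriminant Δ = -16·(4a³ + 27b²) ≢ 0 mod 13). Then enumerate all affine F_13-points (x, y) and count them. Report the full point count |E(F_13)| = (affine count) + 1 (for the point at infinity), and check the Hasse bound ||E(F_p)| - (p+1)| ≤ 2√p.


Affine points = {(0, 0), (4, 0), (6, 4), (6, 9), (7, 6), (7, 7), (9, 0)}; affine count = 7; |E(F_13)| = 8.

Discriminant check: Δ ∝ 4a³ + 27b² = 4·10³ + 27·0² = 4·1000 + 27·0 ≡ 9 (mod 13). Nonzero ⇒ E is nonsingular.
For each x ∈ F_13, compute rhs = x³ + 10·x + 0 mod 13, then count y ∈ F_13 with y² ≡ rhs.
  x = 0: rhs = 0, matching y values: 0 (1 points).
  x = 1: rhs = 11, matching y values: none (0 points).
  x = 2: rhs = 2, matching y values: none (0 points).
  x = 3: rhs = 5, matching y values: none (0 points).
  x = 4: rhs = 0, matching y values: 0 (1 points).
  x = 5: rhs = 6, matching y values: none (0 points).
  x = 6: rhs = 3, matching y values: 4, 9 (2 points).
  x = 7: rhs = 10, matching y values: 6, 7 (2 points).
  x = 8: rhs = 7, matching y values: none (0 points).
  x = 9: rhs = 0, matching y values: 0 (1 points).
  x = 10: rhs = 8, matching y values: none (0 points).
  x = 11: rhs = 11, matching y values: none (0 points).
  x = 12: rhs = 2, matching y values: none (0 points).
Total affine count: 7.
Full point count |E(F_13)| = 7 + 1 = 8.
Hasse bound: |8 − (13+1)| = |-6| = 6 ≤ 2√13 ≈ 7.2111 ✓.


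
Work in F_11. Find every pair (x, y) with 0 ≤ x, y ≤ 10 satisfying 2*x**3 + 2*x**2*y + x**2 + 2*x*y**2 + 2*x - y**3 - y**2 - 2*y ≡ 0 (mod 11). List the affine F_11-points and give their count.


Affine F_11-points: {(0, 0), (0, 4), (0, 6), (2, 10), (4, 5), (5, 1), (6, 7), (6, 8), (7, 8), (8, 2)}; count = 10.

For each of the 121 pairs (x, y) ∈ F_11², evaluate f(x, y) mod 11. Record the zeros.
  x = 0: [0↦0, 1↦7, 2↦6, 3↦2, 4↦0, 5↦5, 6↦0, 7↦1, 8↦2, 9↦8, 10↦2]  zeros at y ∈ {0, 4, 6}
  x = 1: [0↦5, 1↦5, 2↦1, 3↦9, 4↦1, 5↦4, 6↦1, 7↦8, 8↦8, 9↦6, 10↦7]  zeros at y ∈ ∅
  x = 2: [0↦2, 1↦10, 2↦7, 3↦9, 4↦10, 5↦4, 6↦7, 7↦2, 8↦5, 9↦10, 10↦0]  zeros at y ∈ {10}
  x = 3: [0↦3, 1↦1, 2↦3, 3↦3, 4↦6, 5↦6, 6↦8, 7↦6, 8↦5, 9↦10, 10↦4]  zeros at y ∈ ∅
  x = 4: [0↦9, 1↦1, 2↦1, 3↦3, 4↦1, 5↦0, 6↦5, 7↦10, 8↦9, 9↦7, 10↦9]  zeros at y ∈ {5}
  x = 5: [0↦10, 1↦0, 2↦2, 3↦10, 4↦7, 5↦9, 6↦10, 7↦4, 8↦7, 9↦2, 10↦5]  zeros at y ∈ {1}
  x = 6: [0↦7, 1↦10, 2↦7, 3↦3, 4↦3, 5↦1, 6↦2, 7↦0, 8↦0, 9↦7, 10↦4]  zeros at y ∈ {7, 8}
  x = 7: [0↦1, 1↦10, 2↦6, 3↦5, 4↦1, 5↦10, 6↦4, 7↦10, 8↦0, 9↦1, 10↦7]  zeros at y ∈ {8}
  x = 8: [0↦4, 1↦1, 2↦0, 3↦6, 4↦2, 5↦4, 6↦6, 7↦2, 8↦8, 9↦7, 10↦4]  zeros at y ∈ {2}
  x = 9: [0↦6, 1↦6, 2↦1, 3↦7, 4↦7, 5↦6, 6↦9, 7↦10, 8↦3, 9↦4, 10↦7]  zeros at y ∈ ∅
  x = 10: [0↦8, 1↦4, 2↦10, 3↦9, 4↦6, 5↦6, 6↦3, 7↦2, 8↦8, 9↦4, 10↦6]  zeros at y ∈ ∅
Collecting zeros: affine points = {(0, 0), (0, 4), (0, 6), (2, 10), (4, 5), (5, 1), (6, 7), (6, 8), (7, 8), (8, 2)}.
Total count |C(F_11)_aff| = 10.


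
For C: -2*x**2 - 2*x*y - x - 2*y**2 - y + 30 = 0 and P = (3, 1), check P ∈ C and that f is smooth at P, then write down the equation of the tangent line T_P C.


Tangent line at P: -15*x - 11*y + 56 = 0.

Step 1: f(3, 1) = 0, so P lies on C.
Step 2: partial derivatives
  f_x(x, y) = -4*x - 2*y - 1, f_y(x, y) = -2*x - 4*y - 1.
  f_x(P) = -15, f_y(P) = -11 (gradient nonzero, so P is smooth).
Step 3: tangent line at P: -15·(x − 3) + -11·(y − 1) = 0.
Expanding: -15*x - 11*y + 56 = 0.


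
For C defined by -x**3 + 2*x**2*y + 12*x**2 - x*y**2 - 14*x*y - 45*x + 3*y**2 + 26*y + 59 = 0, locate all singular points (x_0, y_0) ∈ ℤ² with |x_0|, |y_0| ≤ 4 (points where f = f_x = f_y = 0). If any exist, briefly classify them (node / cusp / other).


Singular points: {(2, -3)}; classification: cusp.

Compute partial derivatives:
  f_x = -3*x**2 + 4*x*y + 24*x - y**2 - 14*y - 45.
  f_y = 2*x**2 - 2*x*y - 14*x + 6*y + 26.
Scan x_0 ∈ {−4, ..., 4}. For each x_0, f_y(x_0, y) is a polynomial in y; find its integer roots y ∈ {−4, ..., 4}, then test f_x and f at those candidates.
  x = -4: f_y(-4, y) = 14*y + 114; no integer root y with |y| ≤ 4.
  x = -3: f_y(-3, y) = 12*y + 86; no integer root y with |y| ≤ 4.
  x = -2: f_y(-2, y) = 10*y + 62; no integer root y with |y| ≤ 4.
  x = -1: f_y(-1, y) = 8*y + 42; no integer root y with |y| ≤ 4.
  x = 0: f_y(0, y) = 6*y + 26; no integer root y with |y| ≤ 4.
  x = 1: f_y(1, y) = 4*y + 14; no integer root y with |y| ≤ 4.
  x = 2: f_y(2, y) = 2*y + 6; vanishes at y ∈ {-3}. (2, -3): f_x = 0, f = 0 — SINGULAR.
  x = 3: f_y(3, y) = 2; no integer root y with |y| ≤ 4.
  x = 4: f_y(4, y) = 2 - 2*y; vanishes at y ∈ {1}. (4, 1): f_x = 4 ≠ 0.
Only singular point on the grid: (2, -3).
Classify: substitute x = 2 + u, y = -3 + v and expand: f = -u**3 + 2*u**2*v - u*v**2 + v**2.
No constant or linear terms (consistent with a singular point). Quadratic part: v**2. Cubic part: -u**3 + 2*u**2*v - u*v**2.
The quadratic part v**2 is a perfect square, so there is a single (double) tangent line v = 0, i.e. y = -3. Restricting the cubic part to that line (v = 0) leaves -u**3 ≠ 0, so f is not divisible by v and the branch is v² ≈ u**3 to lowest order — this is a cusp.
Classification: cusp.


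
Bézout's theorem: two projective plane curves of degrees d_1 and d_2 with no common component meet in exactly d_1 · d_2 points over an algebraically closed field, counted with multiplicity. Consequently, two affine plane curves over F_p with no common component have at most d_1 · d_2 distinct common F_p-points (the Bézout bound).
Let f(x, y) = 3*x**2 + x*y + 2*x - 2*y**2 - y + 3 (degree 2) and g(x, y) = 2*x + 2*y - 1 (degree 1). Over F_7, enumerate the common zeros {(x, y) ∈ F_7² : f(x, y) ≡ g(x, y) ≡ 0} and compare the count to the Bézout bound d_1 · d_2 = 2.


Common zeros: {(6, 5)}; count = 1; Bézout bound = 2.

deg(f) = 2, deg(g) = 1, so Bézout bound = 2.
Scan x ∈ F_7. For each x, list the y ∈ F_7 with f(x, y) ≡ 0 and those with g(x, y) ≡ 0 (mod 7); the common zeros in that column are the intersection.
  x = 0: f ≡ 0 at y ∈ {1, 2}; g ≡ 0 at y ∈ {4}; common: ∅.
  x = 1: f ≡ 0 at y ∈ {2, 5}; g ≡ 0 at y ∈ {3}; common: ∅.
  x = 2: f ≡ 0 at y ∈ ∅; g ≡ 0 at y ∈ {2}; common: ∅.
  x = 3: f ≡ 0 at y ∈ ∅; g ≡ 0 at y ∈ {1}; common: ∅.
  x = 4: f ≡ 0 at y ∈ ∅; g ≡ 0 at y ∈ {0}; common: ∅.
  x = 5: f ≡ 0 at y ∈ ∅; g ≡ 0 at y ∈ {6}; common: ∅.
  x = 6: f ≡ 0 at y ∈ {1, 5}; g ≡ 0 at y ∈ {5}; common: {5}.
Collecting: common zeros = {(6, 5)}, so the count is 1.
Comparison with the Bézout bound: 1 ≤ 2 = deg(f)·deg(g), as expected for curves with no common component (the affine F_7-count falls short of the bound because intersections may lie at infinity, over extension fields, or carry multiplicity).


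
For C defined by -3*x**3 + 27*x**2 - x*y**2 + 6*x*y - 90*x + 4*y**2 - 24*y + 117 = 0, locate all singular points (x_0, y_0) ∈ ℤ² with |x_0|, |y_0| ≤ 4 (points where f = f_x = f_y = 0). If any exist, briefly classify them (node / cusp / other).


Singular points: {(3, 3)}; classification: cusp.

Compute partial derivatives:
  f_x = -9*x**2 + 54*x - y**2 + 6*y - 90.
  f_y = -2*x*y + 6*x + 8*y - 24.
Scan x_0 ∈ {−4, ..., 4}. For each x_0, f_y(x_0, y) is a polynomial in y; find its integer roots y ∈ {−4, ..., 4}, then test f_x and f at those candidates.
  x = -4: f_y(-4, y) = 16*y - 48; vanishes at y ∈ {3}. (-4, 3): f_x = -441 ≠ 0.
  x = -3: f_y(-3, y) = 14*y - 42; vanishes at y ∈ {3}. (-3, 3): f_x = -324 ≠ 0.
  x = -2: f_y(-2, y) = 12*y - 36; vanishes at y ∈ {3}. (-2, 3): f_x = -225 ≠ 0.
  x = -1: f_y(-1, y) = 10*y - 30; vanishes at y ∈ {3}. (-1, 3): f_x = -144 ≠ 0.
  x = 0: f_y(0, y) = 8*y - 24; vanishes at y ∈ {3}. (0, 3): f_x = -81 ≠ 0.
  x = 1: f_y(1, y) = 6*y - 18; vanishes at y ∈ {3}. (1, 3): f_x = -36 ≠ 0.
  x = 2: f_y(2, y) = 4*y - 12; vanishes at y ∈ {3}. (2, 3): f_x = -9 ≠ 0.
  x = 3: f_y(3, y) = 2*y - 6; vanishes at y ∈ {3}. (3, 3): f_x = 0, f = 0 — SINGULAR.
  x = 4: f_y(4, y) = 0; vanishes at y ∈ {-4, -3, -2, -1, 0, 1, 2, 3, 4}. (4, -4): f_x = -58 ≠ 0; (4, -3): f_x = -45 ≠ 0; (4, -2): f_x = -34 ≠ 0; (4, -1): f_x = -25 ≠ 0; (4, 0): f_x = -18 ≠ 0; (4, 1): f_x = -13 ≠ 0; (4, 2): f_x = -10 ≠ 0; (4, 3): f_x = -9 ≠ 0; (4, 4): f_x = -10 ≠ 0.
Only singular point on the grid: (3, 3).
Classify: substitute x = 3 + u, y = 3 + v and expand: f = -3*u**3 - u*v**2 + v**2.
No constant or linear terms (consistent with a singular point). Quadratic part: v**2. Cubic part: -3*u**3 - u*v**2.
The quadratic part v**2 is a perfect square, so there is a single (double) tangent line v = 0, i.e. y = 3. Restricting the cubic part to that line (v = 0) leaves -3*u**3 ≠ 0, so f is not divisible by v and the branch is v² ≈ 3*u**3 to lowest order — this is a cusp.
Classification: cusp.


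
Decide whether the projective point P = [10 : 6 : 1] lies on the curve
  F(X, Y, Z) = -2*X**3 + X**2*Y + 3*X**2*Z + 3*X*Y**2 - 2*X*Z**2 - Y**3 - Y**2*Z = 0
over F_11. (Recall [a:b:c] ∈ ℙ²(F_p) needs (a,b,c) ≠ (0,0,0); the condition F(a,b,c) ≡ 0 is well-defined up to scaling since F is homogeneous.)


F(10,6,1) ≡ 5 (mod 11); P is NOT on the curve.

Evaluate F(10, 6, 1) term-by-term (mod 11).
  -2*X**3 ↦ -2·1000·1·1 = -2000
  X**2*Y ↦ 1·100·6·1 = 600
  3*X**2*Z ↦ 3·100·1·1 = 300
  3*X*Y**2 ↦ 3·10·36·1 = 1080
  -2*X*Z**2 ↦ -2·10·1·1 = -20
  -Y**3 ↦ -1·1·216·1 = -216
  -Y**2*Z ↦ -1·1·36·1 = -36
Sum: F(10, 6, 1) = (-2000) + (600) + (300) + (1080) + (-20) + (-216) + (-36) = -292.
Reducing mod 11: -292 ≡ 5 (mod 11).
Since F(a, b, c) ≡ 5 ≠ 0 (mod 11), P does NOT lie on the curve.


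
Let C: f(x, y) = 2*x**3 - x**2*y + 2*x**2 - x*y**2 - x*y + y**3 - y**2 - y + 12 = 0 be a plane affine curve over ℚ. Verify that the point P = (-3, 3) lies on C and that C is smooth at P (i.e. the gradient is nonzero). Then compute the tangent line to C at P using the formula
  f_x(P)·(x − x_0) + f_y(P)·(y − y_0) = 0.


Tangent line at P: 48*x + 32*y + 48 = 0.

Step 1: f(-3, 3) = 0, so P lies on C.
Step 2: partial derivatives
  f_x(x, y) = 6*x**2 - 2*x*y + 4*x - y**2 - y, f_y(x, y) = -x**2 - 2*x*y - x + 3*y**2 - 2*y - 1.
  f_x(P) = 48, f_y(P) = 32 (gradient nonzero, so P is smooth).
Step 3: tangent line at P: 48·(x − -3) + 32·(y − 3) = 0.
Expanding: 48*x + 32*y + 48 = 0.


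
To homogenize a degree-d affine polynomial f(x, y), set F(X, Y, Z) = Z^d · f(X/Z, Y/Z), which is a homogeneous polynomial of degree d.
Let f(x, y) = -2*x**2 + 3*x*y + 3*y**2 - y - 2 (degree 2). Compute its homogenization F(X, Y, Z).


F(X, Y, Z) = -2*X**2 + 3*X*Y + 3*Y**2 - Y*Z - 2*Z**2

deg(f) = 2.
Substitute x = X/Z, y = Y/Z into f, then multiply by Z^2.
  monomial -2·x^2·y^0 ↦ -2·X^2·Y^0·Z^0.
  monomial 3·x^1·y^1 ↦ 3·X^1·Y^1·Z^0.
  monomial 3·x^0·y^2 ↦ 3·X^0·Y^2·Z^0.
  monomial -1·x^0·y^1 ↦ -1·X^0·Y^1·Z^1.
  monomial -2·x^0·y^0 ↦ -2·X^0·Y^0·Z^2.
Collecting: F(X, Y, Z) = -2*X**2 + 3*X*Y + 3*Y**2 - Y*Z - 2*Z**2.


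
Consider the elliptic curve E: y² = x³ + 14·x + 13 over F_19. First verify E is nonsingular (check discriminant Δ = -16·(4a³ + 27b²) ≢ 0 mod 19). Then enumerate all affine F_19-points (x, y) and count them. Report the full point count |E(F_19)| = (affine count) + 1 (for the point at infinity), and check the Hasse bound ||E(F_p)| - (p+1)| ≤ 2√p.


Affine points = {(1, 3), (1, 16), (2, 7), (2, 12), (3, 5), (3, 14), (4, 0), (6, 3), (6, 16), (7, 6), (7, 13), (11, 4), (11, 15), (12, 3), (12, 16), (13, 6), (13, 13), (15, 8), (15, 11), (16, 1), (16, 18), (18, 6), (18, 13)}; affine count = 23; |E(F_19)| = 24.

Discriminant check: Δ ∝ 4a³ + 27b² = 4·14³ + 27·13² = 4·2744 + 27·169 ≡ 16 (mod 19). Nonzero ⇒ E is nonsingular.
For each x ∈ F_19, compute rhs = x³ + 14·x + 13 mod 19, then count y ∈ F_19 with y² ≡ rhs.
  x = 0: rhs = 13, matching y values: none (0 points).
  x = 1: rhs = 9, matching y values: 3, 16 (2 points).
  x = 2: rhs = 11, matching y values: 7, 12 (2 points).
  x = 3: rhs = 6, matching y values: 5, 14 (2 points).
  x = 4: rhs = 0, matching y values: 0 (1 points).
  x = 5: rhs = 18, matching y values: none (0 points).
  x = 6: rhs = 9, matching y values: 3, 16 (2 points).
  x = 7: rhs = 17, matching y values: 6, 13 (2 points).
  x = 8: rhs = 10, matching y values: none (0 points).
  x = 9: rhs = 13, matching y values: none (0 points).
  x = 10: rhs = 13, matching y values: none (0 points).
  x = 11: rhs = 16, matching y values: 4, 15 (2 points).
  x = 12: rhs = 9, matching y values: 3, 16 (2 points).
  x = 13: rhs = 17, matching y values: 6, 13 (2 points).
  x = 14: rhs = 8, matching y values: none (0 points).
  x = 15: rhs = 7, matching y values: 8, 11 (2 points).
  x = 16: rhs = 1, matching y values: 1, 18 (2 points).
  x = 17: rhs = 15, matching y values: none (0 points).
  x = 18: rhs = 17, matching y values: 6, 13 (2 points).
Total affine count: 23.
Full point count |E(F_19)| = 23 + 1 = 24.
Hasse bound: |24 − (19+1)| = |4| = 4 ≤ 2√19 ≈ 8.7178 ✓.


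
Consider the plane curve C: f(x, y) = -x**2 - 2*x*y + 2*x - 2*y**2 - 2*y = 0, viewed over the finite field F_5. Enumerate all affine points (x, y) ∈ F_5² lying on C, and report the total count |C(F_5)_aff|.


Affine F_5-points: {(0, 0), (0, 4), (1, 1), (1, 2), (2, 0), (2, 2), (3, 3), (4, 1), (4, 4)}; count = 9.

For each of the 25 pairs (x, y) ∈ F_5², evaluate f(x, y) mod 5. Record the zeros.
  x = 0: [0↦0, 1↦1, 2↦3, 3↦1, 4↦0]  zeros at y ∈ {0, 4}
  x = 1: [0↦1, 1↦0, 2↦0, 3↦1, 4↦3]  zeros at y ∈ {1, 2}
  x = 2: [0↦0, 1↦2, 2↦0, 3↦4, 4↦4]  zeros at y ∈ {0, 2}
  x = 3: [0↦2, 1↦2, 2↦3, 3↦0, 4↦3]  zeros at y ∈ {3}
  x = 4: [0↦2, 1↦0, 2↦4, 3↦4, 4↦0]  zeros at y ∈ {1, 4}
Collecting zeros: affine points = {(0, 0), (0, 4), (1, 1), (1, 2), (2, 0), (2, 2), (3, 3), (4, 1), (4, 4)}.
Total count |C(F_5)_aff| = 9.


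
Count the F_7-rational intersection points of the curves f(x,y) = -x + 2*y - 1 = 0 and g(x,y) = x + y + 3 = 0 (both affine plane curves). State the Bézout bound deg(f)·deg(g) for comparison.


Common zeros: {(0, 4)}; count = 1; Bézout bound = 1.

deg(f) = 1, deg(g) = 1, so Bézout bound = 1.
Scan x ∈ F_7. For each x, list the y ∈ F_7 with f(x, y) ≡ 0 and those with g(x, y) ≡ 0 (mod 7); the common zeros in that column are the intersection.
  x = 0: f ≡ 0 at y ∈ {4}; g ≡ 0 at y ∈ {4}; common: {4}.
  x = 1: f ≡ 0 at y ∈ {1}; g ≡ 0 at y ∈ {3}; common: ∅.
  x = 2: f ≡ 0 at y ∈ {5}; g ≡ 0 at y ∈ {2}; common: ∅.
  x = 3: f ≡ 0 at y ∈ {2}; g ≡ 0 at y ∈ {1}; common: ∅.
  x = 4: f ≡ 0 at y ∈ {6}; g ≡ 0 at y ∈ {0}; common: ∅.
  x = 5: f ≡ 0 at y ∈ {3}; g ≡ 0 at y ∈ {6}; common: ∅.
  x = 6: f ≡ 0 at y ∈ {0}; g ≡ 0 at y ∈ {5}; common: ∅.
Collecting: common zeros = {(0, 4)}, so the count is 1.
Comparison with the Bézout bound: 1 ≤ 1 = deg(f)·deg(g), as expected for curves with no common component (the bound is attained).


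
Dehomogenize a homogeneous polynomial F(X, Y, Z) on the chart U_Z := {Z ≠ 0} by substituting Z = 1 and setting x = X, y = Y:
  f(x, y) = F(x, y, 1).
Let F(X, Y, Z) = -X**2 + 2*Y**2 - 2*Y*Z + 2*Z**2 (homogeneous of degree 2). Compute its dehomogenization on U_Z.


f(x, y) = -x**2 + 2*y**2 - 2*y + 2

On U_Z we set Z = 1. Each monomial c·X^i·Y^j·Z^k in F becomes c·x^i·y^j·1^k = c·x^i·y^j.
Substituting Z = 1: F(X, Y, 1) = -x**2 + 2*y**2 - 2*y + 2.
Note: deg(f) ≤ deg(F) = 2; strict inequality happens when F is divisible by Z (lost terms).


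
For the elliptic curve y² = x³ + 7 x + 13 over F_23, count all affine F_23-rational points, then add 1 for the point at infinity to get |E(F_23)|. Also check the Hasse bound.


Affine points = {(0, 6), (0, 17), (2, 9), (2, 14), (4, 6), (4, 17), (5, 9), (5, 14), (6, 8), (6, 15), (8, 11), (8, 12), (9, 0), (10, 5), (10, 18), (11, 8), (11, 15), (12, 10), (12, 13), (13, 1), (13, 22), (14, 7), (14, 16), (16, 9), (16, 14), (17, 10), (17, 13), (19, 6), (19, 17)}; affine count = 29; |E(F_23)| = 30.

Discriminant check: Δ ∝ 4a³ + 27b² = 4·7³ + 27·13² = 4·343 + 27·169 ≡ 1 (mod 23). Nonzero ⇒ E is nonsingular.
For each x ∈ F_23, compute rhs = x³ + 7·x + 13 mod 23, then count y ∈ F_23 with y² ≡ rhs.
  x = 0: rhs = 13, matching y values: 6, 17 (2 points).
  x = 1: rhs = 21, matching y values: none (0 points).
  x = 2: rhs = 12, matching y values: 9, 14 (2 points).
  x = 3: rhs = 15, matching y values: none (0 points).
  x = 4: rhs = 13, matching y values: 6, 17 (2 points).
  x = 5: rhs = 12, matching y values: 9, 14 (2 points).
  x = 6: rhs = 18, matching y values: 8, 15 (2 points).
  x = 7: rhs = 14, matching y values: none (0 points).
  x = 8: rhs = 6, matching y values: 11, 12 (2 points).
  x = 9: rhs = 0, matching y values: 0 (1 points).
  x = 10: rhs = 2, matching y values: 5, 18 (2 points).
  x = 11: rhs = 18, matching y values: 8, 15 (2 points).
  x = 12: rhs = 8, matching y values: 10, 13 (2 points).
  x = 13: rhs = 1, matching y values: 1, 22 (2 points).
  x = 14: rhs = 3, matching y values: 7, 16 (2 points).
  x = 15: rhs = 20, matching y values: none (0 points).
  x = 16: rhs = 12, matching y values: 9, 14 (2 points).
  x = 17: rhs = 8, matching y values: 10, 13 (2 points).
  x = 18: rhs = 14, matching y values: none (0 points).
  x = 19: rhs = 13, matching y values: 6, 17 (2 points).
  x = 20: rhs = 11, matching y values: none (0 points).
  x = 21: rhs = 14, matching y values: none (0 points).
  x = 22: rhs = 5, matching y values: none (0 points).
Total affine count: 29.
Full point count |E(F_23)| = 29 + 1 = 30.
Hasse bound: |30 − (23+1)| = |6| = 6 ≤ 2√23 ≈ 9.5917 ✓.


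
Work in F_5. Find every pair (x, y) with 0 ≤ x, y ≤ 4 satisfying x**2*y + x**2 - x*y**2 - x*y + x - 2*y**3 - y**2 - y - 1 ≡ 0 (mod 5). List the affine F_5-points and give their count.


Affine F_5-points: {(0, 1), (1, 2), (2, 0), (3, 1), (4, 2), (4, 4)}; count = 6.

For each of the 25 pairs (x, y) ∈ F_5², evaluate f(x, y) mod 5. Record the zeros.
  x = 0: [0↦4, 1↦0, 2↦2, 3↦3, 4↦1]  zeros at y ∈ {1}
  x = 1: [0↦1, 1↦1, 2↦0, 3↦1, 4↦2]  zeros at y ∈ {2}
  x = 2: [0↦0, 1↦1, 2↦4, 3↦2, 4↦3]  zeros at y ∈ {0}
  x = 3: [0↦1, 1↦0, 2↦4, 3↦1, 4↦4]  zeros at y ∈ {1}
  x = 4: [0↦4, 1↦3, 2↦0, 3↦3, 4↦0]  zeros at y ∈ {2, 4}
Collecting zeros: affine points = {(0, 1), (1, 2), (2, 0), (3, 1), (4, 2), (4, 4)}.
Total count |C(F_5)_aff| = 6.


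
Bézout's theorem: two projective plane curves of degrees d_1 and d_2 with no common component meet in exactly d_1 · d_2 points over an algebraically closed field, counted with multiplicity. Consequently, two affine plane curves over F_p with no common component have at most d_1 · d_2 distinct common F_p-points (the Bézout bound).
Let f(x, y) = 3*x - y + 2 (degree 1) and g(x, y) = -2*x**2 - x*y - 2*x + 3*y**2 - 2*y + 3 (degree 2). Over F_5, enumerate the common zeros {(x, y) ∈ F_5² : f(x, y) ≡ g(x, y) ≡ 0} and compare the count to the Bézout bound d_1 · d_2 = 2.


Common zeros: ∅; count = 0; Bézout bound = 2.

deg(f) = 1, deg(g) = 2, so Bézout bound = 2.
Scan x ∈ F_5. For each x, list the y ∈ F_5 with f(x, y) ≡ 0 and those with g(x, y) ≡ 0 (mod 5); the common zeros in that column are the intersection.
  x = 0: f ≡ 0 at y ∈ {2}; g ≡ 0 at y ∈ ∅; common: ∅.
  x = 1: f ≡ 0 at y ∈ {0}; g ≡ 0 at y ∈ {2, 4}; common: ∅.
  x = 2: f ≡ 0 at y ∈ {3}; g ≡ 0 at y ∈ {1, 2}; common: ∅.
  x = 3: f ≡ 0 at y ∈ {1}; g ≡ 0 at y ∈ ∅; common: ∅.
  x = 4: f ≡ 0 at y ∈ {4}; g ≡ 0 at y ∈ {1}; common: ∅.
Collecting: common zeros = ∅, so the count is 0.
Comparison with the Bézout bound: 0 ≤ 2 = deg(f)·deg(g), as expected for curves with no common component (the affine F_5-count falls short of the bound because intersections may lie at infinity, over extension fields, or carry multiplicity).


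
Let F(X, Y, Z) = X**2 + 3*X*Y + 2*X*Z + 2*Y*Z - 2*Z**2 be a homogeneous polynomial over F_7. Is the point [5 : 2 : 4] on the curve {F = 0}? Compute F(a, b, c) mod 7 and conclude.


F(5,2,4) ≡ 2 (mod 7); P is NOT on the curve.

Evaluate F(5, 2, 4) term-by-term (mod 7).
  X**2 ↦ 1·25·1·1 = 25
  3*X*Y ↦ 3·5·2·1 = 30
  2*X*Z ↦ 2·5·1·4 = 40
  2*Y*Z ↦ 2·1·2·4 = 16
  -2*Z**2 ↦ -2·1·1·16 = -32
Sum: F(5, 2, 4) = (25) + (30) + (40) + (16) + (-32) = 79.
Reducing mod 7: 79 ≡ 2 (mod 7).
Since F(a, b, c) ≡ 2 ≠ 0 (mod 7), P does NOT lie on the curve.


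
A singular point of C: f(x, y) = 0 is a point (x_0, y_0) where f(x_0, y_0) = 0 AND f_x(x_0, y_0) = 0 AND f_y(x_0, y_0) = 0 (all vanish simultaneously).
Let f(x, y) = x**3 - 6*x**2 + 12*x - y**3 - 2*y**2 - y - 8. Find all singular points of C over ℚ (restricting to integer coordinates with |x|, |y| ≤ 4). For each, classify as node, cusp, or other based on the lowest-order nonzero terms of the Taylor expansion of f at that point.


Singular points: {(2, -1)}; classification: cusp.

Compute partial derivatives:
  f_x = 3*x**2 - 12*x + 12.
  f_y = -3*y**2 - 4*y - 1.
Scan x_0 ∈ {−4, ..., 4}. For each x_0, f_y(x_0, y) is a polynomial in y; find its integer roots y ∈ {−4, ..., 4}, then test f_x and f at those candidates.
  x = -4: f_y(-4, y) = -3*y**2 - 4*y - 1; vanishes at y ∈ {-1}. (-4, -1): f_x = 108 ≠ 0.
  x = -3: f_y(-3, y) = -3*y**2 - 4*y - 1; vanishes at y ∈ {-1}. (-3, -1): f_x = 75 ≠ 0.
  x = -2: f_y(-2, y) = -3*y**2 - 4*y - 1; vanishes at y ∈ {-1}. (-2, -1): f_x = 48 ≠ 0.
  x = -1: f_y(-1, y) = -3*y**2 - 4*y - 1; vanishes at y ∈ {-1}. (-1, -1): f_x = 27 ≠ 0.
  x = 0: f_y(0, y) = -3*y**2 - 4*y - 1; vanishes at y ∈ {-1}. (0, -1): f_x = 12 ≠ 0.
  x = 1: f_y(1, y) = -3*y**2 - 4*y - 1; vanishes at y ∈ {-1}. (1, -1): f_x = 3 ≠ 0.
  x = 2: f_y(2, y) = -3*y**2 - 4*y - 1; vanishes at y ∈ {-1}. (2, -1): f_x = 0, f = 0 — SINGULAR.
  x = 3: f_y(3, y) = -3*y**2 - 4*y - 1; vanishes at y ∈ {-1}. (3, -1): f_x = 3 ≠ 0.
  x = 4: f_y(4, y) = -3*y**2 - 4*y - 1; vanishes at y ∈ {-1}. (4, -1): f_x = 12 ≠ 0.
Only singular point on the grid: (2, -1).
Classify: substitute x = 2 + u, y = -1 + v and expand: f = u**3 - v**3 + v**2.
No constant or linear terms (consistent with a singular point). Quadratic part: v**2. Cubic part: u**3 - v**3.
The quadratic part v**2 is a perfect square, so there is a single (double) tangent line v = 0, i.e. y = -1. Restricting the cubic part to that line (v = 0) leaves u**3 ≠ 0, so f is not divisible by v and the branch is v² ≈ -u**3 to lowest order — this is a cusp.
Classification: cusp.


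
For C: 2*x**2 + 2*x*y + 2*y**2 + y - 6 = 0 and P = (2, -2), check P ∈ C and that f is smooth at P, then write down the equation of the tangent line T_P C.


Tangent line at P: 4*x - 3*y - 14 = 0.

Step 1: f(2, -2) = 0, so P lies on C.
Step 2: partial derivatives
  f_x(x, y) = 4*x + 2*y, f_y(x, y) = 2*x + 4*y + 1.
  f_x(P) = 4, f_y(P) = -3 (gradient nonzero, so P is smooth).
Step 3: tangent line at P: 4·(x − 2) + -3·(y − -2) = 0.
Expanding: 4*x - 3*y - 14 = 0.


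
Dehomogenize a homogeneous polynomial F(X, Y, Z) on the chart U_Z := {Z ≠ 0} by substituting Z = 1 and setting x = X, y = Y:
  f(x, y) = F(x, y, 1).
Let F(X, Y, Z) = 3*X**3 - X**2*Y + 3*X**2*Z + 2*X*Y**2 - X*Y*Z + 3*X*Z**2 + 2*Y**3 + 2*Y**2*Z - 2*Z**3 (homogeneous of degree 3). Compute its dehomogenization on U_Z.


f(x, y) = 3*x**3 - x**2*y + 3*x**2 + 2*x*y**2 - x*y + 3*x + 2*y**3 + 2*y**2 - 2

On U_Z we set Z = 1. Each monomial c·X^i·Y^j·Z^k in F becomes c·x^i·y^j·1^k = c·x^i·y^j.
Substituting Z = 1: F(X, Y, 1) = 3*x**3 - x**2*y + 3*x**2 + 2*x*y**2 - x*y + 3*x + 2*y**3 + 2*y**2 - 2.
Note: deg(f) ≤ deg(F) = 3; strict inequality happens when F is divisible by Z (lost terms).


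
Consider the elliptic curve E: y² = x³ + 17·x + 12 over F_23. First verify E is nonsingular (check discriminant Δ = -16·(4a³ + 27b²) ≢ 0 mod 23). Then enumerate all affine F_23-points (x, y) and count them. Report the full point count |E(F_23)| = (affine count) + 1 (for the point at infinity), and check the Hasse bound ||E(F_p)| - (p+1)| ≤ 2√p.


Affine points = {(0, 9), (0, 14), (2, 10), (2, 13), (4, 11), (4, 12), (6, 10), (6, 13), (8, 4), (8, 19), (10, 3), (10, 20), (11, 9), (11, 14), (12, 9), (12, 14), (14, 2), (14, 21), (15, 10), (15, 13), (17, 4), (17, 19), (18, 3), (18, 20), (19, 8), (19, 15), (20, 7), (20, 16), (21, 4), (21, 19)}; affine count = 30; |E(F_23)| = 31.

Discriminant check: Δ ∝ 4a³ + 27b² = 4·17³ + 27·12² = 4·4913 + 27·144 ≡ 11 (mod 23). Nonzero ⇒ E is nonsingular.
For each x ∈ F_23, compute rhs = x³ + 17·x + 12 mod 23, then count y ∈ F_23 with y² ≡ rhs.
  x = 0: rhs = 12, matching y values: 9, 14 (2 points).
  x = 1: rhs = 7, matching y values: none (0 points).
  x = 2: rhs = 8, matching y values: 10, 13 (2 points).
  x = 3: rhs = 21, matching y values: none (0 points).
  x = 4: rhs = 6, matching y values: 11, 12 (2 points).
  x = 5: rhs = 15, matching y values: none (0 points).
  x = 6: rhs = 8, matching y values: 10, 13 (2 points).
  x = 7: rhs = 14, matching y values: none (0 points).
  x = 8: rhs = 16, matching y values: 4, 19 (2 points).
  x = 9: rhs = 20, matching y values: none (0 points).
  x = 10: rhs = 9, matching y values: 3, 20 (2 points).
  x = 11: rhs = 12, matching y values: 9, 14 (2 points).
  x = 12: rhs = 12, matching y values: 9, 14 (2 points).
  x = 13: rhs = 15, matching y values: none (0 points).
  x = 14: rhs = 4, matching y values: 2, 21 (2 points).
  x = 15: rhs = 8, matching y values: 10, 13 (2 points).
  x = 16: rhs = 10, matching y values: none (0 points).
  x = 17: rhs = 16, matching y values: 4, 19 (2 points).
  x = 18: rhs = 9, matching y values: 3, 20 (2 points).
  x = 19: rhs = 18, matching y values: 8, 15 (2 points).
  x = 20: rhs = 3, matching y values: 7, 16 (2 points).
  x = 21: rhs = 16, matching y values: 4, 19 (2 points).
  x = 22: rhs = 17, matching y values: none (0 points).
Total affine count: 30.
Full point count |E(F_23)| = 30 + 1 = 31.
Hasse bound: |31 − (23+1)| = |7| = 7 ≤ 2√23 ≈ 9.5917 ✓.


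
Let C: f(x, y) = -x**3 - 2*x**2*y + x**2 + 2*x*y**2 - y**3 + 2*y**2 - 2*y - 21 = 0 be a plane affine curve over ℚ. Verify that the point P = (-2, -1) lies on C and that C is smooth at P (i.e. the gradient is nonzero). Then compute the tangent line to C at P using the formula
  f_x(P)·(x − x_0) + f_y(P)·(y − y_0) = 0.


Tangent line at P: -22*x - 9*y - 53 = 0.

Step 1: f(-2, -1) = 0, so P lies on C.
Step 2: partial derivatives
  f_x(x, y) = -3*x**2 - 4*x*y + 2*x + 2*y**2, f_y(x, y) = -2*x**2 + 4*x*y - 3*y**2 + 4*y - 2.
  f_x(P) = -22, f_y(P) = -9 (gradient nonzero, so P is smooth).
Step 3: tangent line at P: -22·(x − -2) + -9·(y − -1) = 0.
Expanding: -22*x - 9*y - 53 = 0.


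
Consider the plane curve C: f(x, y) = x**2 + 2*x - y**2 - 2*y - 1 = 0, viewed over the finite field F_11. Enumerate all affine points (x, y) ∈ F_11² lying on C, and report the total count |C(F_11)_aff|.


Affine F_11-points: {(0, 10), (1, 4), (1, 5), (3, 1), (3, 8), (6, 1), (6, 8), (8, 4), (8, 5), (9, 10)}; count = 10.

For each of the 121 pairs (x, y) ∈ F_11², evaluate f(x, y) mod 11. Record the zeros.
  x = 0: [0↦10, 1↦7, 2↦2, 3↦6, 4↦8, 5↦8, 6↦6, 7↦2, 8↦7, 9↦10, 10↦0]  zeros at y ∈ {10}
  x = 1: [0↦2, 1↦10, 2↦5, 3↦9, 4↦0, 5↦0, 6↦9, 7↦5, 8↦10, 9↦2, 10↦3]  zeros at y ∈ {4, 5}
  x = 2: [0↦7, 1↦4, 2↦10, 3↦3, 4↦5, 5↦5, 6↦3, 7↦10, 8↦4, 9↦7, 10↦8]  zeros at y ∈ ∅
  x = 3: [0↦3, 1↦0, 2↦6, 3↦10, 4↦1, 5↦1, 6↦10, 7↦6, 8↦0, 9↦3, 10↦4]  zeros at y ∈ {1, 8}
  x = 4: [0↦1, 1↦9, 2↦4, 3↦8, 4↦10, 5↦10, 6↦8, 7↦4, 8↦9, 9↦1, 10↦2]  zeros at y ∈ ∅
  x = 5: [0↦1, 1↦9, 2↦4, 3↦8, 4↦10, 5↦10, 6↦8, 7↦4, 8↦9, 9↦1, 10↦2]  zeros at y ∈ ∅
  x = 6: [0↦3, 1↦0, 2↦6, 3↦10, 4↦1, 5↦1, 6↦10, 7↦6, 8↦0, 9↦3, 10↦4]  zeros at y ∈ {1, 8}
  x = 7: [0↦7, 1↦4, 2↦10, 3↦3, 4↦5, 5↦5, 6↦3, 7↦10, 8↦4, 9↦7, 10↦8]  zeros at y ∈ ∅
  x = 8: [0↦2, 1↦10, 2↦5, 3↦9, 4↦0, 5↦0, 6↦9, 7↦5, 8↦10, 9↦2, 10↦3]  zeros at y ∈ {4, 5}
  x = 9: [0↦10, 1↦7, 2↦2, 3↦6, 4↦8, 5↦8, 6↦6, 7↦2, 8↦7, 9↦10, 10↦0]  zeros at y ∈ {10}
  x = 10: [0↦9, 1↦6, 2↦1, 3↦5, 4↦7, 5↦7, 6↦5, 7↦1, 8↦6, 9↦9, 10↦10]  zeros at y ∈ ∅
Collecting zeros: affine points = {(0, 10), (1, 4), (1, 5), (3, 1), (3, 8), (6, 1), (6, 8), (8, 4), (8, 5), (9, 10)}.
Total count |C(F_11)_aff| = 10.


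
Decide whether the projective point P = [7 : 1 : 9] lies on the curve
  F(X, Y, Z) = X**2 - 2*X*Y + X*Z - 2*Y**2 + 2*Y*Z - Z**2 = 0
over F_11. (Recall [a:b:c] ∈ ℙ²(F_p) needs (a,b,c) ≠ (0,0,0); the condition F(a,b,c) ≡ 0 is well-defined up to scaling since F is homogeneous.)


F(7,1,9) ≡ 0 (mod 11); P is on the curve.

Evaluate F(7, 1, 9) term-by-term (mod 11).
  X**2 ↦ 1·49·1·1 = 49
  -2*X*Y ↦ -2·7·1·1 = -14
  X*Z ↦ 1·7·1·9 = 63
  -2*Y**2 ↦ -2·1·1·1 = -2
  2*Y*Z ↦ 2·1·1·9 = 18
  -Z**2 ↦ -1·1·1·81 = -81
Sum: F(7, 1, 9) = (49) + (-14) + (63) + (-2) + (18) + (-81) = 33.
Reducing mod 11: 33 ≡ 0 (mod 11).
Since F(a, b, c) ≡ 0 (mod 11), P lies on the curve.


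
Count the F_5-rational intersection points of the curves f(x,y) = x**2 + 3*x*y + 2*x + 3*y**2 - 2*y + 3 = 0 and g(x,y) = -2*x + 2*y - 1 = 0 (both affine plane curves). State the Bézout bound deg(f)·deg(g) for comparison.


Common zeros: ∅; count = 0; Bézout bound = 2.

deg(f) = 2, deg(g) = 1, so Bézout bound = 2.
Scan x ∈ F_5. For each x, list the y ∈ F_5 with f(x, y) ≡ 0 and those with g(x, y) ≡ 0 (mod 5); the common zeros in that column are the intersection.
  x = 0: f ≡ 0 at y ∈ ∅; g ≡ 0 at y ∈ {3}; common: ∅.
  x = 1: f ≡ 0 at y ∈ {1, 2}; g ≡ 0 at y ∈ {4}; common: ∅.
  x = 2: f ≡ 0 at y ∈ {3, 4}; g ≡ 0 at y ∈ {0}; common: ∅.
  x = 3: f ≡ 0 at y ∈ ∅; g ≡ 0 at y ∈ {1}; common: ∅.
  x = 4: f ≡ 0 at y ∈ {1, 4}; g ≡ 0 at y ∈ {2}; common: ∅.
Collecting: common zeros = ∅, so the count is 0.
Comparison with the Bézout bound: 0 ≤ 2 = deg(f)·deg(g), as expected for curves with no common component (the affine F_5-count falls short of the bound because intersections may lie at infinity, over extension fields, or carry multiplicity).


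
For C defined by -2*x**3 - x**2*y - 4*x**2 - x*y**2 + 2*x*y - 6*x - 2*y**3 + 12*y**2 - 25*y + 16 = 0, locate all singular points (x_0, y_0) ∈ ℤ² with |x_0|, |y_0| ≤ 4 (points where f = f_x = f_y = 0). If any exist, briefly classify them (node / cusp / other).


Singular points: {(-1, 2)}; classification: cusp.

Compute partial derivatives:
  f_x = -6*x**2 - 2*x*y - 8*x - y**2 + 2*y - 6.
  f_y = -x**2 - 2*x*y + 2*x - 6*y**2 + 24*y - 25.
Scan x_0 ∈ {−4, ..., 4}. For each x_0, f_y(x_0, y) is a polynomial in y; find its integer roots y ∈ {−4, ..., 4}, then test f_x and f at those candidates.
  x = -4: f_y(-4, y) = -6*y**2 + 32*y - 49; no integer root y with |y| ≤ 4.
  x = -3: f_y(-3, y) = -6*y**2 + 30*y - 40; no integer root y with |y| ≤ 4.
  x = -2: f_y(-2, y) = -6*y**2 + 28*y - 33; no integer root y with |y| ≤ 4.
  x = -1: f_y(-1, y) = -6*y**2 + 26*y - 28; vanishes at y ∈ {2}. (-1, 2): f_x = 0, f = 0 — SINGULAR.
  x = 0: f_y(0, y) = -6*y**2 + 24*y - 25; no integer root y with |y| ≤ 4.
  x = 1: f_y(1, y) = -6*y**2 + 22*y - 24; no integer root y with |y| ≤ 4.
  x = 2: f_y(2, y) = -6*y**2 + 20*y - 25; no integer root y with |y| ≤ 4.
  x = 3: f_y(3, y) = -6*y**2 + 18*y - 28; no integer root y with |y| ≤ 4.
  x = 4: f_y(4, y) = -6*y**2 + 16*y - 33; no integer root y with |y| ≤ 4.
Only singular point on the grid: (-1, 2).
Classify: substitute x = -1 + u, y = 2 + v and expand: f = -2*u**3 - u**2*v - u*v**2 - 2*v**3 + v**2.
No constant or linear terms (consistent with a singular point). Quadratic part: v**2. Cubic part: -2*u**3 - u**2*v - u*v**2 - 2*v**3.
The quadratic part v**2 is a perfect square, so there is a single (double) tangent line v = 0, i.e. y = 2. Restricting the cubic part to that line (v = 0) leaves -2*u**3 ≠ 0, so f is not divisible by v and the branch is v² ≈ 2*u**3 to lowest order — this is a cusp.
Classification: cusp.


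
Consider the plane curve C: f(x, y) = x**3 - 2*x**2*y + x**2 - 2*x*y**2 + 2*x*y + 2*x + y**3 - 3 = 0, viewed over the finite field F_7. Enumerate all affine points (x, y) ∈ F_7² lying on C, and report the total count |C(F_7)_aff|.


Affine F_7-points: {(1, 1), (5, 5), (6, 3), (6, 6)}; count = 4.

For each of the 49 pairs (x, y) ∈ F_7², evaluate f(x, y) mod 7. Record the zeros.
  x = 0: [0↦4, 1↦5, 2↦5, 3↦3, 4↦5, 5↦3, 6↦3]  zeros at y ∈ ∅
  x = 1: [0↦1, 1↦0, 2↦1, 3↦3, 4↦5, 5↦6, 6↦5]  zeros at y ∈ {1}
  x = 2: [0↦6, 1↦6, 2↦4, 3↦6, 4↦4, 5↦4, 6↦5]  zeros at y ∈ ∅
  x = 3: [0↦4, 1↦1, 2↦6, 3↦4, 4↦1, 5↦3, 6↦2]  zeros at y ∈ ∅
  x = 4: [0↦1, 1↦5, 2↦6, 3↦3, 4↦2, 5↦2, 6↦2]  zeros at y ∈ ∅
  x = 5: [0↦3, 1↦3, 2↦3, 3↦2, 4↦6, 5↦0, 6↦4]  zeros at y ∈ {5}
  x = 6: [0↦2, 1↦1, 2↦3, 3↦0, 4↦5, 5↦3, 6↦0]  zeros at y ∈ {3, 6}
Collecting zeros: affine points = {(1, 1), (5, 5), (6, 3), (6, 6)}.
Total count |C(F_7)_aff| = 4.


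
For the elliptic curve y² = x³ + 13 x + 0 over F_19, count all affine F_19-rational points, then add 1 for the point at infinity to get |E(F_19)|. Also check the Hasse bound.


Affine points = {(0, 0), (3, 3), (3, 16), (5, 0), (6, 3), (6, 16), (7, 4), (7, 15), (10, 3), (10, 16), (11, 7), (11, 12), (14, 0), (15, 6), (15, 13), (17, 2), (17, 17), (18, 9), (18, 10)}; affine count = 19; |E(F_19)| = 20.

Discriminant check: Δ ∝ 4a³ + 27b² = 4·13³ + 27·0² = 4·2197 + 27·0 ≡ 10 (mod 19). Nonzero ⇒ E is nonsingular.
For each x ∈ F_19, compute rhs = x³ + 13·x + 0 mod 19, then count y ∈ F_19 with y² ≡ rhs.
  x = 0: rhs = 0, matching y values: 0 (1 points).
  x = 1: rhs = 14, matching y values: none (0 points).
  x = 2: rhs = 15, matching y values: none (0 points).
  x = 3: rhs = 9, matching y values: 3, 16 (2 points).
  x = 4: rhs = 2, matching y values: none (0 points).
  x = 5: rhs = 0, matching y values: 0 (1 points).
  x = 6: rhs = 9, matching y values: 3, 16 (2 points).
  x = 7: rhs = 16, matching y values: 4, 15 (2 points).
  x = 8: rhs = 8, matching y values: none (0 points).
  x = 9: rhs = 10, matching y values: none (0 points).
  x = 10: rhs = 9, matching y values: 3, 16 (2 points).
  x = 11: rhs = 11, matching y values: 7, 12 (2 points).
  x = 12: rhs = 3, matching y values: none (0 points).
  x = 13: rhs = 10, matching y values: none (0 points).
  x = 14: rhs = 0, matching y values: 0 (1 points).
  x = 15: rhs = 17, matching y values: 6, 13 (2 points).
  x = 16: rhs = 10, matching y values: none (0 points).
  x = 17: rhs = 4, matching y values: 2, 17 (2 points).
  x = 18: rhs = 5, matching y values: 9, 10 (2 points).
Total affine count: 19.
Full point count |E(F_19)| = 19 + 1 = 20.
Hasse bound: |20 − (19+1)| = |0| = 0 ≤ 2√19 ≈ 8.7178 ✓.


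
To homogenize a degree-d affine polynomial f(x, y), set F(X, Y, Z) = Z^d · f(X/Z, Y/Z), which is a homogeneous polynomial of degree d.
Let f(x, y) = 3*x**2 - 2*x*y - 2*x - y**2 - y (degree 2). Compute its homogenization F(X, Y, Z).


F(X, Y, Z) = 3*X**2 - 2*X*Y - 2*X*Z - Y**2 - Y*Z

deg(f) = 2.
Substitute x = X/Z, y = Y/Z into f, then multiply by Z^2.
  monomial 3·x^2·y^0 ↦ 3·X^2·Y^0·Z^0.
  monomial -2·x^1·y^1 ↦ -2·X^1·Y^1·Z^0.
  monomial -2·x^1·y^0 ↦ -2·X^1·Y^0·Z^1.
  monomial -1·x^0·y^2 ↦ -1·X^0·Y^2·Z^0.
  monomial -1·x^0·y^1 ↦ -1·X^0·Y^1·Z^1.
Collecting: F(X, Y, Z) = 3*X**2 - 2*X*Y - 2*X*Z - Y**2 - Y*Z.


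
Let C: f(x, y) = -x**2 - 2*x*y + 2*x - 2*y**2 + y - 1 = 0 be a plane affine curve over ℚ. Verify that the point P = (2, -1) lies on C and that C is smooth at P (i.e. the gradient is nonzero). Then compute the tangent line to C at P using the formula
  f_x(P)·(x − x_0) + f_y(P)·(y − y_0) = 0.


Tangent line at P: y + 1 = 0.

Step 1: f(2, -1) = 0, so P lies on C.
Step 2: partial derivatives
  f_x(x, y) = -2*x - 2*y + 2, f_y(x, y) = -2*x - 4*y + 1.
  f_x(P) = 0, f_y(P) = 1 (gradient nonzero, so P is smooth).
Step 3: tangent line at P: 0·(x − 2) + 1·(y − -1) = 0.
Expanding: y + 1 = 0.


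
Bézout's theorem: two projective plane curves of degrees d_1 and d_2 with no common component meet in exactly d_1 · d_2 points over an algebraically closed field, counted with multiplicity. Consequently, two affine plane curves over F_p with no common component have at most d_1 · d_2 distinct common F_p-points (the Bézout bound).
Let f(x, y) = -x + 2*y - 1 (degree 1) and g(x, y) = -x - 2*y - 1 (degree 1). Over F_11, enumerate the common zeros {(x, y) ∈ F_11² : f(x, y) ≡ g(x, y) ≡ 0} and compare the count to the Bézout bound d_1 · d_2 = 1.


Common zeros: {(10, 0)}; count = 1; Bézout bound = 1.

deg(f) = 1, deg(g) = 1, so Bézout bound = 1.
Scan x ∈ F_11. For each x, list the y ∈ F_11 with f(x, y) ≡ 0 and those with g(x, y) ≡ 0 (mod 11); the common zeros in that column are the intersection.
  x = 0: f ≡ 0 at y ∈ {6}; g ≡ 0 at y ∈ {5}; common: ∅.
  x = 1: f ≡ 0 at y ∈ {1}; g ≡ 0 at y ∈ {10}; common: ∅.
  x = 2: f ≡ 0 at y ∈ {7}; g ≡ 0 at y ∈ {4}; common: ∅.
  x = 3: f ≡ 0 at y ∈ {2}; g ≡ 0 at y ∈ {9}; common: ∅.
  x = 4: f ≡ 0 at y ∈ {8}; g ≡ 0 at y ∈ {3}; common: ∅.
  x = 5: f ≡ 0 at y ∈ {3}; g ≡ 0 at y ∈ {8}; common: ∅.
  x = 6: f ≡ 0 at y ∈ {9}; g ≡ 0 at y ∈ {2}; common: ∅.
  x = 7: f ≡ 0 at y ∈ {4}; g ≡ 0 at y ∈ {7}; common: ∅.
  x = 8: f ≡ 0 at y ∈ {10}; g ≡ 0 at y ∈ {1}; common: ∅.
  x = 9: f ≡ 0 at y ∈ {5}; g ≡ 0 at y ∈ {6}; common: ∅.
  x = 10: f ≡ 0 at y ∈ {0}; g ≡ 0 at y ∈ {0}; common: {0}.
Collecting: common zeros = {(10, 0)}, so the count is 1.
Comparison with the Bézout bound: 1 ≤ 1 = deg(f)·deg(g), as expected for curves with no common component (the bound is attained).
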